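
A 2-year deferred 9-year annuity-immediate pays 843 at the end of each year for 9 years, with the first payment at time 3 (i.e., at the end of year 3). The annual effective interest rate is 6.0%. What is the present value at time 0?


PV at time 2 of the 9-year annuity-immediate:
a_n = 843 * (1-(1+0.06)^(-9))/0.06 = 5733.8266
Discount back 2 years to time 0:
PV = 5733.8266 * (1+0.06)^(-2)
= 5733.8266 * 0.889996
= 5103.0853


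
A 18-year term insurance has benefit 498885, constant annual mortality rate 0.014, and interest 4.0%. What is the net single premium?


NSP = benefit * sum_{k=0}^{n-1} k_p_x * q * v^(k+1)
With constant q=0.014, v=0.961538
Sum = 0.159966
NSP = 498885 * 0.159966
= 79804.7667


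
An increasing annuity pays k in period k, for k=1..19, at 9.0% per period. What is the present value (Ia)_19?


(Ia)_n = sum_{k=1}^{n} k * v^k, v = 1/(1+i)
v = 0.917431
Sum computed term by term:
(Ia)_19 = 67.3369


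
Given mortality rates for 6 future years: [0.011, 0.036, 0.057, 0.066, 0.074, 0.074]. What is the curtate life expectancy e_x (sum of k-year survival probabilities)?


e_x = sum_{k=1}^{n} k_p_x
k_p_x values:
  1_p_x = 0.989
  2_p_x = 0.953396
  3_p_x = 0.899052
  4_p_x = 0.839715
  5_p_x = 0.777576
  6_p_x = 0.720035
e_x = 5.1788


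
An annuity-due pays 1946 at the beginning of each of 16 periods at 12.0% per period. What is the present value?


PV_due = PMT * (1-(1+i)^(-n))/i * (1+i)
PV_immediate = 13571.3771
PV_due = 13571.3771 * 1.12
= 15199.9423


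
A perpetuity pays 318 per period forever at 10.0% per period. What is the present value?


PV = PMT / i
= 318 / 0.1
= 3180.0


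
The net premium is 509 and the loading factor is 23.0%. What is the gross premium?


Gross = net * (1 + loading)
= 509 * (1 + 0.23)
= 509 * 1.23
= 626.07


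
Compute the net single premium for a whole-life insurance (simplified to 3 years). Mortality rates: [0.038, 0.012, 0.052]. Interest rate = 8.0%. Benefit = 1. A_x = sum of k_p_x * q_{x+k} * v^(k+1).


v = 0.925926
Year 0: k_p_x=1.0, q=0.038, term=0.035185
Year 1: k_p_x=0.962, q=0.012, term=0.009897
Year 2: k_p_x=0.950456, q=0.052, term=0.039234
A_x = 0.0843


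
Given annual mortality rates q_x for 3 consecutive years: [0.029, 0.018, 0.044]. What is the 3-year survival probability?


p_k = 1 - q_k for each year
Survival = product of (1 - q_k)
= 0.971 * 0.982 * 0.956
= 0.9116


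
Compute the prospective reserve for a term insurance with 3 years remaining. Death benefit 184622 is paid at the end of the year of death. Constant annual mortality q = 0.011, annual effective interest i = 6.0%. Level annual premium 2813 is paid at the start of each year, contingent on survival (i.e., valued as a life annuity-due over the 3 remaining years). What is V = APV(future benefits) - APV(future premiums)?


v = 1/(1+i) = 0.943396
APV(future benefits) per unit = sum_{k=0}^{2} k_p_x * q * v^(k+1) = 0.029093
APV(future benefits) = 184622 * 0.029093 = 5371.2764
Life annuity-due factor ä_{x:3} = sum_{k=0}^{2} k_p_x * v^k = 2.803543
APV(future premiums) = 2813 * 2.803543 = 7886.3667
V = 5371.2764 - 7886.3667
= -2515.0902


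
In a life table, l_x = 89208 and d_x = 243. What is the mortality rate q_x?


q_x = d_x / l_x
= 243 / 89208
= 0.0027


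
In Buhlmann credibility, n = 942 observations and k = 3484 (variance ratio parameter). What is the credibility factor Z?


Z = n / (n + k)
= 942 / (942 + 3484)
= 942 / 4426
= 0.2128


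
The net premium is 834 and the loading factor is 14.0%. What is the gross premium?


Gross = net * (1 + loading)
= 834 * (1 + 0.14)
= 834 * 1.14
= 950.76


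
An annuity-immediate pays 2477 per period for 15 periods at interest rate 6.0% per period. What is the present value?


PV = PMT * (1 - (1+i)^(-n)) / i
= 2477 * (1 - (1+0.06)^(-15)) / 0.06
= 2477 * (1 - 0.417265) / 0.06
= 2477 * 9.712249
= 24057.2407


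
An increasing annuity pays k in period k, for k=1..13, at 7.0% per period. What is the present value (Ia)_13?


(Ia)_n = sum_{k=1}^{n} k * v^k, v = 1/(1+i)
v = 0.934579
Sum computed term by term:
(Ia)_13 = 50.6878


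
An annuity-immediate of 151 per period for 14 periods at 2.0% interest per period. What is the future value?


FV = PMT * ((1+i)^n - 1) / i
= 151 * ((1.02)^14 - 1) / 0.02
= 151 * (1.319479 - 1) / 0.02
= 2412.0647


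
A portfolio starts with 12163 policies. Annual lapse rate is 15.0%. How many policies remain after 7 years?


remaining = initial * (1 - lapse)^years
= 12163 * (1 - 0.15)^7
= 12163 * 0.320577
= 3899.1791


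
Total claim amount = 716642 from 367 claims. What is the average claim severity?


severity = total / number
= 716642 / 367
= 1952.703


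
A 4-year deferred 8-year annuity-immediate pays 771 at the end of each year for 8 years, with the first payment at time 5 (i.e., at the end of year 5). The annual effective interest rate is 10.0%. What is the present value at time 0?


PV at time 4 of the 8-year annuity-immediate:
a_n = 771 * (1-(1+0.1)^(-8))/0.1 = 4113.2281
Discount back 4 years to time 0:
PV = 4113.2281 * (1+0.1)^(-4)
= 4113.2281 * 0.683013
= 2809.3901


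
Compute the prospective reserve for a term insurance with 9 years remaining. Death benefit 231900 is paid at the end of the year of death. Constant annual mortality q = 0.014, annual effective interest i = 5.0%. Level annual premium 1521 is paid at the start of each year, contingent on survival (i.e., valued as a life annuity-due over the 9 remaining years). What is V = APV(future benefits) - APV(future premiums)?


v = 1/(1+i) = 0.952381
APV(future benefits) per unit = sum_{k=0}^{8} k_p_x * q * v^(k+1) = 0.094546
APV(future benefits) = 231900 * 0.094546 = 21925.1496
Life annuity-due factor ä_{x:9} = sum_{k=0}^{8} k_p_x * v^k = 7.090928
APV(future premiums) = 1521 * 7.090928 = 10785.3016
V = 21925.1496 - 10785.3016
= 11139.848


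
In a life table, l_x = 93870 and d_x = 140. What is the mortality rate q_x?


q_x = d_x / l_x
= 140 / 93870
= 0.0015


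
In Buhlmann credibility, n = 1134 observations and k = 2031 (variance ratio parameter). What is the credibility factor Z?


Z = n / (n + k)
= 1134 / (1134 + 2031)
= 1134 / 3165
= 0.3583


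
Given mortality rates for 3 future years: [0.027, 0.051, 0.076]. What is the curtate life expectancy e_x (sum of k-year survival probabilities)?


e_x = sum_{k=1}^{n} k_p_x
k_p_x values:
  1_p_x = 0.973
  2_p_x = 0.923377
  3_p_x = 0.8532
e_x = 2.7496


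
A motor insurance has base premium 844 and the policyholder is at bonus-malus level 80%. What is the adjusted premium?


adjusted = base * BM_level / 100
= 844 * 80 / 100
= 844 * 0.8
= 675.2


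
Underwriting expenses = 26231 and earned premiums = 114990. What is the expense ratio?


Expense ratio = expenses / premiums
= 26231 / 114990
= 0.2281


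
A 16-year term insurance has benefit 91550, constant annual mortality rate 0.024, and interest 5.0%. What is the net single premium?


NSP = benefit * sum_{k=0}^{n-1} k_p_x * q * v^(k+1)
With constant q=0.024, v=0.952381
Sum = 0.223597
NSP = 91550 * 0.223597
= 20470.2943


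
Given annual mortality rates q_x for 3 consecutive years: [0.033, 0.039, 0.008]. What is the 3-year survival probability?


p_k = 1 - q_k for each year
Survival = product of (1 - q_k)
= 0.967 * 0.961 * 0.992
= 0.9219


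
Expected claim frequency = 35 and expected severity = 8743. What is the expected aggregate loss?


E[S] = E[N] * E[X]
= 35 * 8743
= 306005


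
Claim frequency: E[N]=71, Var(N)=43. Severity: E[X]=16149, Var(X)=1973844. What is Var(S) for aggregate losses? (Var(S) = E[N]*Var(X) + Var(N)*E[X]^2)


Var(S) = E[N]*Var(X) + Var(N)*E[X]^2
= 71*1973844 + 43*16149^2
= 140142924 + 11213978643
= 1.1354e+10


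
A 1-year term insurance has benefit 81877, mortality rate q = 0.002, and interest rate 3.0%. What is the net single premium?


NSP = benefit * q * v
v = 1/(1+i) = 0.970874
NSP = 81877 * 0.002 * 0.970874
= 158.9845


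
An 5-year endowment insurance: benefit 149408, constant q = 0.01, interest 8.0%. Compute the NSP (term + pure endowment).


Term component = 5856.3313
Pure endowment = 5_p_x * v^5 * benefit = 0.95099 * 0.680583 * 149408 = 96701.0184
NSP = 102557.3497


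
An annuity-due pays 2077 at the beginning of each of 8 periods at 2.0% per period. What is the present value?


PV_due = PMT * (1-(1+i)^(-n))/i * (1+i)
PV_immediate = 15215.025
PV_due = 15215.025 * 1.02
= 15519.3255


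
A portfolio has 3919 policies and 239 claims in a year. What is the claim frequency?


frequency = claims / policies
= 239 / 3919
= 0.061


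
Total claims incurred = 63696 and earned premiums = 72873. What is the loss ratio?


Loss ratio = claims / premiums
= 63696 / 72873
= 0.8741


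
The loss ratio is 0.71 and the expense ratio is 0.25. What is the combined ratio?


Combined ratio = loss ratio + expense ratio
= 0.71 + 0.25
= 0.96


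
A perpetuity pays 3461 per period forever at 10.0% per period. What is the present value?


PV = PMT / i
= 3461 / 0.1
= 34610.0


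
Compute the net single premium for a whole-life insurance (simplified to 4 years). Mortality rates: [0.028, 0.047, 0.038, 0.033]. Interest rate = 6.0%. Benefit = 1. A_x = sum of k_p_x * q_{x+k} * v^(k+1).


v = 0.943396
Year 0: k_p_x=1.0, q=0.028, term=0.026415
Year 1: k_p_x=0.972, q=0.047, term=0.040659
Year 2: k_p_x=0.926316, q=0.038, term=0.029555
Year 3: k_p_x=0.891116, q=0.033, term=0.023293
A_x = 0.1199


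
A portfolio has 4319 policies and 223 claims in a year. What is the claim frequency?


frequency = claims / policies
= 223 / 4319
= 0.0516


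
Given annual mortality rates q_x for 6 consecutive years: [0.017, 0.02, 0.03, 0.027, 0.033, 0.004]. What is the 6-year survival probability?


p_k = 1 - q_k for each year
Survival = product of (1 - q_k)
= 0.983 * 0.98 * 0.97 * 0.973 * 0.967 * 0.996
= 0.8757


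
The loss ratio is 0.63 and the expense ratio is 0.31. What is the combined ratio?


Combined ratio = loss ratio + expense ratio
= 0.63 + 0.31
= 0.94


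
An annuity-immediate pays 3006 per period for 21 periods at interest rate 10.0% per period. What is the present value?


PV = PMT * (1 - (1+i)^(-n)) / i
= 3006 * (1 - (1+0.1)^(-21)) / 0.1
= 3006 * (1 - 0.135131) / 0.1
= 3006 * 8.648694
= 25997.975


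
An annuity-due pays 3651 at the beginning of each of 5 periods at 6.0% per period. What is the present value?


PV_due = PMT * (1-(1+i)^(-n))/i * (1+i)
PV_immediate = 15379.3402
PV_due = 15379.3402 * 1.06
= 16302.1006


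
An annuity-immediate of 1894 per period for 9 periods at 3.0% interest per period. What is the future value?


FV = PMT * ((1+i)^n - 1) / i
= 1894 * ((1.03)^9 - 1) / 0.03
= 1894 * (1.304773 - 1) / 0.03
= 19241.347


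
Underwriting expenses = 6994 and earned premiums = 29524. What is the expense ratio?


Expense ratio = expenses / premiums
= 6994 / 29524
= 0.2369


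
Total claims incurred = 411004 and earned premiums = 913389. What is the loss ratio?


Loss ratio = claims / premiums
= 411004 / 913389
= 0.45


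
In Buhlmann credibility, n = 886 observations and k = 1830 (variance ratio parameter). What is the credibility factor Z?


Z = n / (n + k)
= 886 / (886 + 1830)
= 886 / 2716
= 0.3262


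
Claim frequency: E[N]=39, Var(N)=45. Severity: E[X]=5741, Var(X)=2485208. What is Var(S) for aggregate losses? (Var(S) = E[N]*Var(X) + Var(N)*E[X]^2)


Var(S) = E[N]*Var(X) + Var(N)*E[X]^2
= 39*2485208 + 45*5741^2
= 96923112 + 1483158645
= 1.5801e+09


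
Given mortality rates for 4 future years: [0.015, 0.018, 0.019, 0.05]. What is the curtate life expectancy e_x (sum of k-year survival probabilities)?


e_x = sum_{k=1}^{n} k_p_x
k_p_x values:
  1_p_x = 0.985
  2_p_x = 0.96727
  3_p_x = 0.948892
  4_p_x = 0.901447
e_x = 3.8026


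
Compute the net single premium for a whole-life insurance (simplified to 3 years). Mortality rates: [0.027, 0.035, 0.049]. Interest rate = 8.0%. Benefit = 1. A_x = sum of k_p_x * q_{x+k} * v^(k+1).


v = 0.925926
Year 0: k_p_x=1.0, q=0.027, term=0.025
Year 1: k_p_x=0.973, q=0.035, term=0.029197
Year 2: k_p_x=0.938945, q=0.049, term=0.036523
A_x = 0.0907


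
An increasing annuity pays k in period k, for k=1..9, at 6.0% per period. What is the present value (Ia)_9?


(Ia)_n = sum_{k=1}^{n} k * v^k, v = 1/(1+i)
v = 0.943396
Sum computed term by term:
(Ia)_9 = 31.3785


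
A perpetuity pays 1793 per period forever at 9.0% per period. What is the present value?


PV = PMT / i
= 1793 / 0.09
= 19922.2222


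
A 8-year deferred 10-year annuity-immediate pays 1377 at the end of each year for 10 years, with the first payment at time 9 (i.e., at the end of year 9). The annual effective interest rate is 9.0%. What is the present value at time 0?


PV at time 8 of the 10-year annuity-immediate:
a_n = 1377 * (1-(1+0.09)^(-10))/0.09 = 8837.1147
Discount back 8 years to time 0:
PV = 8837.1147 * (1+0.09)^(-8)
= 8837.1147 * 0.501866
= 4435.0499


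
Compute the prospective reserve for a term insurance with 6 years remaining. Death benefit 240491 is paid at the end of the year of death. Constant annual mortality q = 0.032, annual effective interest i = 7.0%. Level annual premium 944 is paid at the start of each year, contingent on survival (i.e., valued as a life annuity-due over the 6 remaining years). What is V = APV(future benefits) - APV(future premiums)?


v = 1/(1+i) = 0.934579
APV(future benefits) per unit = sum_{k=0}^{5} k_p_x * q * v^(k+1) = 0.141737
APV(future benefits) = 240491 * 0.141737 = 34086.4824
Life annuity-due factor ä_{x:6} = sum_{k=0}^{5} k_p_x * v^k = 4.739332
APV(future premiums) = 944 * 4.739332 = 4473.9297
V = 34086.4824 - 4473.9297
= 29612.5527


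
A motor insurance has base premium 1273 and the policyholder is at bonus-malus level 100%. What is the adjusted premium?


adjusted = base * BM_level / 100
= 1273 * 100 / 100
= 1273 * 1.0
= 1273.0


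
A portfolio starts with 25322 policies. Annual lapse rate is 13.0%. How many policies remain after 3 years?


remaining = initial * (1 - lapse)^years
= 25322 * (1 - 0.13)^3
= 25322 * 0.658503
= 16674.613


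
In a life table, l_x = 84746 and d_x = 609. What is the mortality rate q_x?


q_x = d_x / l_x
= 609 / 84746
= 0.0072


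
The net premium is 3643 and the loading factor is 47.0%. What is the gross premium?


Gross = net * (1 + loading)
= 3643 * (1 + 0.47)
= 3643 * 1.47
= 5355.21


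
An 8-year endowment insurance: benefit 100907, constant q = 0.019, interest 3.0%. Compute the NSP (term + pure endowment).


Term component = 12634.0859
Pure endowment = 8_p_x * v^8 * benefit = 0.857733 * 0.789409 * 100907 = 68324.3574
NSP = 80958.4433


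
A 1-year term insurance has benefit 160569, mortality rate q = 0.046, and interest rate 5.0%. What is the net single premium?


NSP = benefit * q * v
v = 1/(1+i) = 0.952381
NSP = 160569 * 0.046 * 0.952381
= 7034.4514


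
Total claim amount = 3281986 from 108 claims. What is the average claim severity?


severity = total / number
= 3281986 / 108
= 30388.7593


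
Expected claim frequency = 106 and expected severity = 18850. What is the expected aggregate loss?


E[S] = E[N] * E[X]
= 106 * 18850
= 1.9981e+06


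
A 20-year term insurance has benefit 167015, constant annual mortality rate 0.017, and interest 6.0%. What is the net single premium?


NSP = benefit * sum_{k=0}^{n-1} k_p_x * q * v^(k+1)
With constant q=0.017, v=0.943396
Sum = 0.171924
NSP = 167015 * 0.171924
= 28713.8818


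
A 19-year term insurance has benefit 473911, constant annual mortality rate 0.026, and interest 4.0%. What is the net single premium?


NSP = benefit * sum_{k=0}^{n-1} k_p_x * q * v^(k+1)
With constant q=0.026, v=0.961538
Sum = 0.280591
NSP = 473911 * 0.280591
= 132975.0655


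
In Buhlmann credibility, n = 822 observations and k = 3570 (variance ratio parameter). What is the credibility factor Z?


Z = n / (n + k)
= 822 / (822 + 3570)
= 822 / 4392
= 0.1872


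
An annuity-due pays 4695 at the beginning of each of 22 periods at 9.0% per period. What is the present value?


PV_due = PMT * (1-(1+i)^(-n))/i * (1+i)
PV_immediate = 44332.1875
PV_due = 44332.1875 * 1.09
= 48322.0843


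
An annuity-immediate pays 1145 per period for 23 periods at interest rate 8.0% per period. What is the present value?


PV = PMT * (1 - (1+i)^(-n)) / i
= 1145 * (1 - (1+0.08)^(-23)) / 0.08
= 1145 * (1 - 0.170315) / 0.08
= 1145 * 10.371059
= 11874.8625


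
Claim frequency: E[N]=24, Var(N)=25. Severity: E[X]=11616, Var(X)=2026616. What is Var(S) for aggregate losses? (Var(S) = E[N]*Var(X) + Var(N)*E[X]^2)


Var(S) = E[N]*Var(X) + Var(N)*E[X]^2
= 24*2026616 + 25*11616^2
= 48638784 + 3373286400
= 3.4219e+09


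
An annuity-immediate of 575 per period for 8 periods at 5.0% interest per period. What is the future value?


FV = PMT * ((1+i)^n - 1) / i
= 575 * ((1.05)^8 - 1) / 0.05
= 575 * (1.477455 - 1) / 0.05
= 5490.7376


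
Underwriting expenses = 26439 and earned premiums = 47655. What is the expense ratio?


Expense ratio = expenses / premiums
= 26439 / 47655
= 0.5548


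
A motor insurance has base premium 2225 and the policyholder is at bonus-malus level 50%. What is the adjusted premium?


adjusted = base * BM_level / 100
= 2225 * 50 / 100
= 2225 * 0.5
= 1112.5


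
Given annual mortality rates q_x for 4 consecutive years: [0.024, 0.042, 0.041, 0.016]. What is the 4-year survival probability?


p_k = 1 - q_k for each year
Survival = product of (1 - q_k)
= 0.976 * 0.958 * 0.959 * 0.984
= 0.8823


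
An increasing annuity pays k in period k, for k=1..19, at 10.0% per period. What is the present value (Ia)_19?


(Ia)_n = sum_{k=1}^{n} k * v^k, v = 1/(1+i)
v = 0.909091
Sum computed term by term:
(Ia)_19 = 60.9476


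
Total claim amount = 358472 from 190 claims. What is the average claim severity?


severity = total / number
= 358472 / 190
= 1886.6947


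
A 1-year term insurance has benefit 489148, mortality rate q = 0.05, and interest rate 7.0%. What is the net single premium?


NSP = benefit * q * v
v = 1/(1+i) = 0.934579
NSP = 489148 * 0.05 * 0.934579
= 22857.3832


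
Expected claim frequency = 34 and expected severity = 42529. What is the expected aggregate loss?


E[S] = E[N] * E[X]
= 34 * 42529
= 1.4460e+06


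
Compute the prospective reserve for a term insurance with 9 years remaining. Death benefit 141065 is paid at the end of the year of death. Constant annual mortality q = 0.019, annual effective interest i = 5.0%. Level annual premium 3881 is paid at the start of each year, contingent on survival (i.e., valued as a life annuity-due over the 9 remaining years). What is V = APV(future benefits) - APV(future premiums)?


v = 1/(1+i) = 0.952381
APV(future benefits) per unit = sum_{k=0}^{8} k_p_x * q * v^(k+1) = 0.126007
APV(future benefits) = 141065 * 0.126007 = 17775.1196
Life annuity-due factor ä_{x:9} = sum_{k=0}^{8} k_p_x * v^k = 6.963522
APV(future premiums) = 3881 * 6.963522 = 27025.4292
V = 17775.1196 - 27025.4292
= -9250.3096


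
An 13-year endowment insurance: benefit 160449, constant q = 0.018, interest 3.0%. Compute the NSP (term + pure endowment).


Term component = 27813.9488
Pure endowment = 13_p_x * v^13 * benefit = 0.789677 * 0.680951 * 160449 = 86278.4699
NSP = 114092.4187


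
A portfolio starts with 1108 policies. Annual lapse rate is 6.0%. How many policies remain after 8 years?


remaining = initial * (1 - lapse)^years
= 1108 * (1 - 0.06)^8
= 1108 * 0.609569
= 675.4024


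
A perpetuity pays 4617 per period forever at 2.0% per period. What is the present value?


PV = PMT / i
= 4617 / 0.02
= 230850.0


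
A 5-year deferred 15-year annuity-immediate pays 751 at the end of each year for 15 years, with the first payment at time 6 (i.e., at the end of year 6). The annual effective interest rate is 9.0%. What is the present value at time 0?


PV at time 5 of the 15-year annuity-immediate:
a_n = 751 * (1-(1+0.09)^(-15))/0.09 = 6053.577
Discount back 5 years to time 0:
PV = 6053.577 * (1+0.09)^(-5)
= 6053.577 * 0.649931
= 3934.4097


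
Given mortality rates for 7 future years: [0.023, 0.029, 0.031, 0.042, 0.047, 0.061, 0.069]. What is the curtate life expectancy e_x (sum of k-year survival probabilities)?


e_x = sum_{k=1}^{n} k_p_x
k_p_x values:
  1_p_x = 0.977
  2_p_x = 0.948667
  3_p_x = 0.919258
  4_p_x = 0.880649
  5_p_x = 0.839259
  6_p_x = 0.788064
  7_p_x = 0.733688
e_x = 6.0866


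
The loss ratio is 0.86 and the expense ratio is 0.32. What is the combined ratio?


Combined ratio = loss ratio + expense ratio
= 0.86 + 0.32
= 1.18


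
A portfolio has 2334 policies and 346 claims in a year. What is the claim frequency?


frequency = claims / policies
= 346 / 2334
= 0.1482


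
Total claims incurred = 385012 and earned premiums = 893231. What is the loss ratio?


Loss ratio = claims / premiums
= 385012 / 893231
= 0.431


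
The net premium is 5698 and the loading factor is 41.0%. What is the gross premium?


Gross = net * (1 + loading)
= 5698 * (1 + 0.41)
= 5698 * 1.41
= 8034.18


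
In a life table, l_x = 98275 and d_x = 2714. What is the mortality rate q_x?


q_x = d_x / l_x
= 2714 / 98275
= 0.0276


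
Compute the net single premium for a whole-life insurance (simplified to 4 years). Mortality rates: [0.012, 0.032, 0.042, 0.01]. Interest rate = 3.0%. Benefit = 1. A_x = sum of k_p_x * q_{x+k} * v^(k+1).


v = 0.970874
Year 0: k_p_x=1.0, q=0.012, term=0.01165
Year 1: k_p_x=0.988, q=0.032, term=0.029801
Year 2: k_p_x=0.956384, q=0.042, term=0.03676
Year 3: k_p_x=0.916216, q=0.01, term=0.00814
A_x = 0.0864


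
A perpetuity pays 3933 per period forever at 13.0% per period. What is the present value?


PV = PMT / i
= 3933 / 0.13
= 30253.8462


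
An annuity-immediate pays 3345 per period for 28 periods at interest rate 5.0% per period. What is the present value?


PV = PMT * (1 - (1+i)^(-n)) / i
= 3345 * (1 - (1+0.05)^(-28)) / 0.05
= 3345 * (1 - 0.255094) / 0.05
= 3345 * 14.898127
= 49834.2357


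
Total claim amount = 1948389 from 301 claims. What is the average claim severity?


severity = total / number
= 1948389 / 301
= 6473.0532


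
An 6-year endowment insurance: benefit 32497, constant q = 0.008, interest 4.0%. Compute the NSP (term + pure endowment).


Term component = 1337.0886
Pure endowment = 6_p_x * v^6 * benefit = 0.95295 * 0.790315 * 32497 = 24474.4684
NSP = 25811.557


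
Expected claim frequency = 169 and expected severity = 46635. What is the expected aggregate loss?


E[S] = E[N] * E[X]
= 169 * 46635
= 7.8813e+06


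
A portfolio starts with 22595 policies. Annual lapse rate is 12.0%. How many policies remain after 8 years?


remaining = initial * (1 - lapse)^years
= 22595 * (1 - 0.12)^8
= 22595 * 0.359635
= 8125.9421


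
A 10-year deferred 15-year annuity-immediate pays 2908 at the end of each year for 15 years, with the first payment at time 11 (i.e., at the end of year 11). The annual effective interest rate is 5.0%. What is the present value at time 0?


PV at time 10 of the 15-year annuity-immediate:
a_n = 2908 * (1-(1+0.05)^(-15))/0.05 = 30184.0456
Discount back 10 years to time 0:
PV = 30184.0456 * (1+0.05)^(-10)
= 30184.0456 * 0.613913
= 18530.3856


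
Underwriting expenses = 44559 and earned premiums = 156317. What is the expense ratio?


Expense ratio = expenses / premiums
= 44559 / 156317
= 0.2851


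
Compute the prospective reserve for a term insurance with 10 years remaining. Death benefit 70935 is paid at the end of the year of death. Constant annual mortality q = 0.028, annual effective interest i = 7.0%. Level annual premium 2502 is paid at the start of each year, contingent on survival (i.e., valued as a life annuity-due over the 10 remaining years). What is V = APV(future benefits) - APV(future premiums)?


v = 1/(1+i) = 0.934579
APV(future benefits) per unit = sum_{k=0}^{9} k_p_x * q * v^(k+1) = 0.17638
APV(future benefits) = 70935 * 0.17638 = 12511.5072
Life annuity-due factor ä_{x:10} = sum_{k=0}^{9} k_p_x * v^k = 6.740231
APV(future premiums) = 2502 * 6.740231 = 16864.0588
V = 12511.5072 - 16864.0588
= -4352.5516


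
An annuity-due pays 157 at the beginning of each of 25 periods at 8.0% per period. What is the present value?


PV_due = PMT * (1-(1+i)^(-n))/i * (1+i)
PV_immediate = 1675.9399
PV_due = 1675.9399 * 1.08
= 1810.0151


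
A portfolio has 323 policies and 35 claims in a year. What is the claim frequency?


frequency = claims / policies
= 35 / 323
= 0.1084


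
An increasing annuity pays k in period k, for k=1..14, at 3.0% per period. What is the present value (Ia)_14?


(Ia)_n = sum_{k=1}^{n} k * v^k, v = 1/(1+i)
v = 0.970874
Sum computed term by term:
(Ia)_14 = 79.3102


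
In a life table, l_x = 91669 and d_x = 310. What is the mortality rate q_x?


q_x = d_x / l_x
= 310 / 91669
= 0.0034


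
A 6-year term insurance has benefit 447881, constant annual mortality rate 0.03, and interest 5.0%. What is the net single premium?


NSP = benefit * sum_{k=0}^{n-1} k_p_x * q * v^(k+1)
With constant q=0.03, v=0.952381
Sum = 0.141909
NSP = 447881 * 0.141909
= 63558.255


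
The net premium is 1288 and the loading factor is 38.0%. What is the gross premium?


Gross = net * (1 + loading)
= 1288 * (1 + 0.38)
= 1288 * 1.38
= 1777.44


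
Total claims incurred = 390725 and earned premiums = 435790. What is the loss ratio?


Loss ratio = claims / premiums
= 390725 / 435790
= 0.8966


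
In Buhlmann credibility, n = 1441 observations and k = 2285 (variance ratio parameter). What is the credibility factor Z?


Z = n / (n + k)
= 1441 / (1441 + 2285)
= 1441 / 3726
= 0.3867


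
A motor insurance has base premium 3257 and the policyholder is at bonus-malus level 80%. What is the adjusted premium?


adjusted = base * BM_level / 100
= 3257 * 80 / 100
= 3257 * 0.8
= 2605.6


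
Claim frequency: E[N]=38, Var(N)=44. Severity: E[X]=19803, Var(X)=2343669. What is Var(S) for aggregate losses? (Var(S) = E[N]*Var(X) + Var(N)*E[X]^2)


Var(S) = E[N]*Var(X) + Var(N)*E[X]^2
= 38*2343669 + 44*19803^2
= 89059422 + 17254987596
= 1.7344e+10


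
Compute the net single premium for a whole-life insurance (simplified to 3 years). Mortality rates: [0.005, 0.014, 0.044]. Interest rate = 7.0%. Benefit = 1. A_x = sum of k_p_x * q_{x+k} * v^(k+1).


v = 0.934579
Year 0: k_p_x=1.0, q=0.005, term=0.004673
Year 1: k_p_x=0.995, q=0.014, term=0.012167
Year 2: k_p_x=0.98107, q=0.044, term=0.035237
A_x = 0.0521


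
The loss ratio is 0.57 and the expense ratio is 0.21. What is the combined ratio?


Combined ratio = loss ratio + expense ratio
= 0.57 + 0.21
= 0.78


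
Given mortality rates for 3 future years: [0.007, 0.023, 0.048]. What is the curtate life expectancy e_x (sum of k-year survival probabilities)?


e_x = sum_{k=1}^{n} k_p_x
k_p_x values:
  1_p_x = 0.993
  2_p_x = 0.970161
  3_p_x = 0.923593
e_x = 2.8868


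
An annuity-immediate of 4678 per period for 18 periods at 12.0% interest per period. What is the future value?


FV = PMT * ((1+i)^n - 1) / i
= 4678 * ((1.12)^18 - 1) / 0.12
= 4678 * (7.689966 - 1) / 0.12
= 260797.1666


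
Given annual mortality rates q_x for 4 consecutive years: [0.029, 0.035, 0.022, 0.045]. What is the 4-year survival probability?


p_k = 1 - q_k for each year
Survival = product of (1 - q_k)
= 0.971 * 0.965 * 0.978 * 0.955
= 0.8752


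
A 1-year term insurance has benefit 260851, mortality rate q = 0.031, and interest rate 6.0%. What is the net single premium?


NSP = benefit * q * v
v = 1/(1+i) = 0.943396
NSP = 260851 * 0.031 * 0.943396
= 7628.6613


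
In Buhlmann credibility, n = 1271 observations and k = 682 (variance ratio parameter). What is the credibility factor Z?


Z = n / (n + k)
= 1271 / (1271 + 682)
= 1271 / 1953
= 0.6508


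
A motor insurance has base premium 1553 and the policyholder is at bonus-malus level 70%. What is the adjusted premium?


adjusted = base * BM_level / 100
= 1553 * 70 / 100
= 1553 * 0.7
= 1087.1


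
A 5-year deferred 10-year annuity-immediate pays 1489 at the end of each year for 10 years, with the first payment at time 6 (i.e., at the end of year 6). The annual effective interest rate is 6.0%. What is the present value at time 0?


PV at time 5 of the 10-year annuity-immediate:
a_n = 1489 * (1-(1+0.06)^(-10))/0.06 = 10959.1696
Discount back 5 years to time 0:
PV = 10959.1696 * (1+0.06)^(-5)
= 10959.1696 * 0.747258
= 8189.3291


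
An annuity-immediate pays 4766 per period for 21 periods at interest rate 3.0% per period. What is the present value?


PV = PMT * (1 - (1+i)^(-n)) / i
= 4766 * (1 - (1+0.03)^(-21)) / 0.03
= 4766 * (1 - 0.537549) / 0.03
= 4766 * 15.415024
= 73468.005


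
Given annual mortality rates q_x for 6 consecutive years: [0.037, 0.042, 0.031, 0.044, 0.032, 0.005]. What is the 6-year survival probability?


p_k = 1 - q_k for each year
Survival = product of (1 - q_k)
= 0.963 * 0.958 * 0.969 * 0.956 * 0.968 * 0.995
= 0.8231


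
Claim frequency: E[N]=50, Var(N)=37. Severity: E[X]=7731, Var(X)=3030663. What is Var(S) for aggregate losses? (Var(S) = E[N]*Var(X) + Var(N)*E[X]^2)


Var(S) = E[N]*Var(X) + Var(N)*E[X]^2
= 50*3030663 + 37*7731^2
= 151533150 + 2211429357
= 2.3630e+09


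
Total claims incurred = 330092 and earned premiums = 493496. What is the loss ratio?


Loss ratio = claims / premiums
= 330092 / 493496
= 0.6689


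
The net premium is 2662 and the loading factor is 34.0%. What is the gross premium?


Gross = net * (1 + loading)
= 2662 * (1 + 0.34)
= 2662 * 1.34
= 3567.08


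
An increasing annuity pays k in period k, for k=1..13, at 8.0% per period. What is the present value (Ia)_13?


(Ia)_n = sum_{k=1}^{n} k * v^k, v = 1/(1+i)
v = 0.925926
Sum computed term by term:
(Ia)_13 = 46.9501


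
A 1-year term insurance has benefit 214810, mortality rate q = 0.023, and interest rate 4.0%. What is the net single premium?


NSP = benefit * q * v
v = 1/(1+i) = 0.961538
NSP = 214810 * 0.023 * 0.961538
= 4750.6058


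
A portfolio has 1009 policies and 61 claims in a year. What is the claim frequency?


frequency = claims / policies
= 61 / 1009
= 0.0605


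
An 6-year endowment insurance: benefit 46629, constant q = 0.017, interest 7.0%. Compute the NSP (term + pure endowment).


Term component = 3633.6385
Pure endowment = 6_p_x * v^6 * benefit = 0.902238 * 0.666342 * 46629 = 28033.3205
NSP = 31666.959


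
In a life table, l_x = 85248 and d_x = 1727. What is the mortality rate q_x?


q_x = d_x / l_x
= 1727 / 85248
= 0.0203


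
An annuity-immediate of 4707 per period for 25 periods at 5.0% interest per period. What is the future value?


FV = PMT * ((1+i)^n - 1) / i
= 4707 * ((1.05)^25 - 1) / 0.05
= 4707 * (3.386355 - 1) / 0.05
= 224651.4541


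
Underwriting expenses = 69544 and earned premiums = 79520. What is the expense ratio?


Expense ratio = expenses / premiums
= 69544 / 79520
= 0.8745


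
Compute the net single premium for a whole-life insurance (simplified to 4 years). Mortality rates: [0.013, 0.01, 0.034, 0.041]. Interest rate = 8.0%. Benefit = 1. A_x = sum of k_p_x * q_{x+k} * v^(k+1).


v = 0.925926
Year 0: k_p_x=1.0, q=0.013, term=0.012037
Year 1: k_p_x=0.987, q=0.01, term=0.008462
Year 2: k_p_x=0.97713, q=0.034, term=0.026373
Year 3: k_p_x=0.943908, q=0.041, term=0.028446
A_x = 0.0753


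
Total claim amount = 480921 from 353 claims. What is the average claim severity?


severity = total / number
= 480921 / 353
= 1362.3824


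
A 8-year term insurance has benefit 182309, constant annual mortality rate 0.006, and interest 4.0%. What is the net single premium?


NSP = benefit * sum_{k=0}^{n-1} k_p_x * q * v^(k+1)
With constant q=0.006, v=0.961538
Sum = 0.039607
NSP = 182309 * 0.039607
= 7220.7481


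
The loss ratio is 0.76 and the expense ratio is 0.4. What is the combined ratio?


Combined ratio = loss ratio + expense ratio
= 0.76 + 0.4
= 1.16


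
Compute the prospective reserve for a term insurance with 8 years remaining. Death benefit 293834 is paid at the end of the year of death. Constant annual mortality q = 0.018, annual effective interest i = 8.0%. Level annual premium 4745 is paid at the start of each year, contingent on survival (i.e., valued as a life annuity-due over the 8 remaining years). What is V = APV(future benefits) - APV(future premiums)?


v = 1/(1+i) = 0.925926
APV(future benefits) per unit = sum_{k=0}^{7} k_p_x * q * v^(k+1) = 0.097861
APV(future benefits) = 293834 * 0.097861 = 28755.0117
Life annuity-due factor ä_{x:8} = sum_{k=0}^{7} k_p_x * v^k = 5.871685
APV(future premiums) = 4745 * 5.871685 = 27861.1455
V = 28755.0117 - 27861.1455
= 893.8662


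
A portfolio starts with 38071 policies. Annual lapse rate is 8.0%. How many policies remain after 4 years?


remaining = initial * (1 - lapse)^years
= 38071 * (1 - 0.08)^4
= 38071 * 0.716393
= 27273.7964


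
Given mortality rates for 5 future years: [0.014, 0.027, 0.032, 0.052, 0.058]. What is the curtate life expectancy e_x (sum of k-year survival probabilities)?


e_x = sum_{k=1}^{n} k_p_x
k_p_x values:
  1_p_x = 0.986
  2_p_x = 0.959378
  3_p_x = 0.928678
  4_p_x = 0.880387
  5_p_x = 0.829324
e_x = 4.5838


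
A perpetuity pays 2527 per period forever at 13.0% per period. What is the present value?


PV = PMT / i
= 2527 / 0.13
= 19438.4615


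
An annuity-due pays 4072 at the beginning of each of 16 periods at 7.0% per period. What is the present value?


PV_due = PMT * (1-(1+i)^(-n))/i * (1+i)
PV_immediate = 38466.7531
PV_due = 38466.7531 * 1.07
= 41159.4258


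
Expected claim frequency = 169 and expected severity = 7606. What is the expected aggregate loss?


E[S] = E[N] * E[X]
= 169 * 7606
= 1.2854e+06


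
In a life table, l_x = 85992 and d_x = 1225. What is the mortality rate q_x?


q_x = d_x / l_x
= 1225 / 85992
= 0.0142


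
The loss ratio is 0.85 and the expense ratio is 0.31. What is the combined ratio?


Combined ratio = loss ratio + expense ratio
= 0.85 + 0.31
= 1.16


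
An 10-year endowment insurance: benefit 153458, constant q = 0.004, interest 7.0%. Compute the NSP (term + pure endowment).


Term component = 4243.9228
Pure endowment = 10_p_x * v^10 * benefit = 0.960712 * 0.508349 * 153458 = 74945.4275
NSP = 79189.3503


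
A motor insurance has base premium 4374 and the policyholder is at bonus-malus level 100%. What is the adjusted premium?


adjusted = base * BM_level / 100
= 4374 * 100 / 100
= 4374 * 1.0
= 4374.0


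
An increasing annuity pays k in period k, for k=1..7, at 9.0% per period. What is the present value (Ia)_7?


(Ia)_n = sum_{k=1}^{n} k * v^k, v = 1/(1+i)
v = 0.917431
Sum computed term by term:
(Ia)_7 = 18.4075


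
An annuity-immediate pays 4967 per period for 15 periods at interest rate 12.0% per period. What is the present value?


PV = PMT * (1 - (1+i)^(-n)) / i
= 4967 * (1 - (1+0.12)^(-15)) / 0.12
= 4967 * (1 - 0.182696) / 0.12
= 4967 * 6.810864
= 33829.5639


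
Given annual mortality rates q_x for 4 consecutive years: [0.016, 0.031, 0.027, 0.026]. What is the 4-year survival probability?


p_k = 1 - q_k for each year
Survival = product of (1 - q_k)
= 0.984 * 0.969 * 0.973 * 0.974
= 0.9036


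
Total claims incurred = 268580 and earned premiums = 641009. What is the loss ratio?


Loss ratio = claims / premiums
= 268580 / 641009
= 0.419


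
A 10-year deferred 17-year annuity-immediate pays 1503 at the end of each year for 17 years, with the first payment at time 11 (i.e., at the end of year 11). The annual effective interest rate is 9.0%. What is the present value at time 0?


PV at time 10 of the 17-year annuity-immediate:
a_n = 1503 * (1-(1+0.09)^(-17))/0.09 = 12841.0779
Discount back 10 years to time 0:
PV = 12841.0779 * (1+0.09)^(-10)
= 12841.0779 * 0.422411
= 5424.2101


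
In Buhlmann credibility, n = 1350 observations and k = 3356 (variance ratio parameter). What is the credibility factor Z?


Z = n / (n + k)
= 1350 / (1350 + 3356)
= 1350 / 4706
= 0.2869


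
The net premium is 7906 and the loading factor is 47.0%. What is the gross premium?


Gross = net * (1 + loading)
= 7906 * (1 + 0.47)
= 7906 * 1.47
= 11621.82


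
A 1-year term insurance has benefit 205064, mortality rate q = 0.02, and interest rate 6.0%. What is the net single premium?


NSP = benefit * q * v
v = 1/(1+i) = 0.943396
NSP = 205064 * 0.02 * 0.943396
= 3869.1321


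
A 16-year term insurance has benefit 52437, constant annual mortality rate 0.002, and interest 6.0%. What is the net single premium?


NSP = benefit * sum_{k=0}^{n-1} k_p_x * q * v^(k+1)
With constant q=0.002, v=0.943396
Sum = 0.01996
NSP = 52437 * 0.01996
= 1046.6479


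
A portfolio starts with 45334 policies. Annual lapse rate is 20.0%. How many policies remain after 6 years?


remaining = initial * (1 - lapse)^years
= 45334 * (1 - 0.2)^6
= 45334 * 0.262144
= 11884.0361


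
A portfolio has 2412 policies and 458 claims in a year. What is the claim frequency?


frequency = claims / policies
= 458 / 2412
= 0.1899


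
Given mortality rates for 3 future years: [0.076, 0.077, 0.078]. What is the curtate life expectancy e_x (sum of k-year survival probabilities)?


e_x = sum_{k=1}^{n} k_p_x
k_p_x values:
  1_p_x = 0.924
  2_p_x = 0.852852
  3_p_x = 0.78633
e_x = 2.5632


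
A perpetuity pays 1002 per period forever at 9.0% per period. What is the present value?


PV = PMT / i
= 1002 / 0.09
= 11133.3333


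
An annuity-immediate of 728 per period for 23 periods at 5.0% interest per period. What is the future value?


FV = PMT * ((1+i)^n - 1) / i
= 728 * ((1.05)^23 - 1) / 0.05
= 728 * (3.071524 - 1) / 0.05
= 30161.3859


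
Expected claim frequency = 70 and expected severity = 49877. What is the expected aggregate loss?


E[S] = E[N] * E[X]
= 70 * 49877
= 3.4914e+06


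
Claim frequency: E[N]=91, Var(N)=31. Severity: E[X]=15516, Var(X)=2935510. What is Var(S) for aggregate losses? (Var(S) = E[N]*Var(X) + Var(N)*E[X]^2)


Var(S) = E[N]*Var(X) + Var(N)*E[X]^2
= 91*2935510 + 31*15516^2
= 267131410 + 7463133936
= 7.7303e+09


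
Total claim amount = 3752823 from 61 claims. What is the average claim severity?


severity = total / number
= 3752823 / 61
= 61521.6885


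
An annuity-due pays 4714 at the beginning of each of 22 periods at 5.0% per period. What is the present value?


PV_due = PMT * (1-(1+i)^(-n))/i * (1+i)
PV_immediate = 62050.3942
PV_due = 62050.3942 * 1.05
= 65152.9139


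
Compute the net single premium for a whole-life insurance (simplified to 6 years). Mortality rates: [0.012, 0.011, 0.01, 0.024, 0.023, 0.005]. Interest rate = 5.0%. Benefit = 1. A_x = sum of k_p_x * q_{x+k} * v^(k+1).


v = 0.952381
Year 0: k_p_x=1.0, q=0.012, term=0.011429
Year 1: k_p_x=0.988, q=0.011, term=0.009858
Year 2: k_p_x=0.977132, q=0.01, term=0.008441
Year 3: k_p_x=0.967361, q=0.024, term=0.0191
Year 4: k_p_x=0.944144, q=0.023, term=0.017015
Year 5: k_p_x=0.922429, q=0.005, term=0.003442
A_x = 0.0693


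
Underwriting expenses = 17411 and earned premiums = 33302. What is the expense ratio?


Expense ratio = expenses / premiums
= 17411 / 33302
= 0.5228


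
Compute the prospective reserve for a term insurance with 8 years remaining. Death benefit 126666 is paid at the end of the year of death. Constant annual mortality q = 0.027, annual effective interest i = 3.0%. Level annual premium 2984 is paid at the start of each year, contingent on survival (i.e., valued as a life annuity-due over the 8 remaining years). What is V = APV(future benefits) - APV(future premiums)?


v = 1/(1+i) = 0.970874
APV(future benefits) per unit = sum_{k=0}^{7} k_p_x * q * v^(k+1) = 0.173288
APV(future benefits) = 126666 * 0.173288 = 21949.7518
Life annuity-due factor ä_{x:8} = sum_{k=0}^{7} k_p_x * v^k = 6.610633
APV(future premiums) = 2984 * 6.610633 = 19726.1276
V = 21949.7518 - 19726.1276
= 2223.6243
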